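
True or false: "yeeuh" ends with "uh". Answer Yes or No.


Input string: 'yeeuh'
Suffix to check: 'uh'
Last 2 characters of input: 'uh'
Match: True
Result: Yes


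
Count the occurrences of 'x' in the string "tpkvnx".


Input string: 'tpkvnx'
Target character: 'x'
Scan each position: s[5]='x'
Matches found at indices: 5
Total: 1


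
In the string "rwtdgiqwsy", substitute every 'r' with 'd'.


Input string: 'rwtdgiqwsy'
Operation: replace 'r' with 'd'
Positions of 'r': 0
After replacement: dwtdgiqwsy


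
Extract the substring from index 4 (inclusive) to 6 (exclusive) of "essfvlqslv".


Input string: 'essfvlqslv'
Operation: slice [4:6]
Extract characters: s[4]='v', s[5]='l'
Result: vl


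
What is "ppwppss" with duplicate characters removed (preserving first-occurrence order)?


Input: 'ppwppss'
Operation: keep first occurrence of each character
Scan: s[0]='p' new -> keep; s[1]='p' seen -> skip; s[2]='w' new -> keep; s[3]='p' seen -> skip; s[4]='p' seen -> skip; s[5]='s' new -> keep; s[6]='s' seen -> skip
Result: pws


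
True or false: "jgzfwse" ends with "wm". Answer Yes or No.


Input string: 'jgzfwse'
Suffix to check: 'wm'
Last 2 characters of input: 'se'
Match: False
Result: No


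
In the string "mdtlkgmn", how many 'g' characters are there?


Input string: 'mdtlkgmn'
Target character: 'g'
Scan each position: s[5]='g'
Matches found at indices: 5
Total: 1


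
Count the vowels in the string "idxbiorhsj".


Input string: 'idxbiorhsj'
Operation: count vowels (a, e, i, o, u)
Scan: s[0]='i' (vowel), s[1]='d', s[2]='x', s[3]='b', s[4]='i' (vowel), s[5]='o' (vowel), s[6]='r', s[7]='h', s[8]='s', s[9]='j'
Vowels found: 3
Result: 3


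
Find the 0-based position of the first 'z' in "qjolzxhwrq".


Input string: 'qjolzxhwrq'
Target: 'z'
Scanning left to right: s[0]='q', s[1]='j', s[2]='o', s[3]='l', s[4]='z'
First match at index: 4


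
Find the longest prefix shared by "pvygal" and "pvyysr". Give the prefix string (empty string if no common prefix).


String 1: 'pvygal'
String 2: 'pvyysr'
Compare position by position:
pos 0: 'p' vs 'p' match
pos 1: 'v' vs 'v' match
pos 2: 'y' vs 'y' match
pos 3: 'g' vs 'y' differ -> stop
Longest common prefix: "pvy" (length 3)


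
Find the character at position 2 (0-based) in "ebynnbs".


Input string: 'ebynnbs'
Operation: get character at index 2
Index mapping: s[0]='e', s[1]='b', s[2]='y'
Result: 'y'


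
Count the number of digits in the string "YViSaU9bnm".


Input string: 'YViSaU9bnm'
Operation: count digit characters (0-9)
Scan: 'Y', 'V', 'i', 'S', 'a', 'U', '9'(digit), 'b', 'n', 'm'
Digits found: 1
Result: 1


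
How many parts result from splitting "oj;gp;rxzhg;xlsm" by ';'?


Input string: 'oj;gp;rxzhg;xlsm'
Delimiter: ';'
Split result: 'oj', 'gp', 'rxzhg', 'xlsm'
Number of parts: 4


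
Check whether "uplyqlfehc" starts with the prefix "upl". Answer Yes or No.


Input string: 'uplyqlfehc'
Prefix to check: 'upl'
First 3 characters of input: 'upl'
Match: True
Result: Yes


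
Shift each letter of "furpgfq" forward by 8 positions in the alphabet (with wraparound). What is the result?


Input: 'furpgfq', shift = 8
Operation: for each letter, (position + 8) mod 26
Mapping: 'f'(5+8=13)->'n', 'u'(20+8=28, 28 mod 26=2)->'c', 'r'(17+8=25)->'z', 'p'(15+8=23)->'x', 'g'(6+8=14)->'o', 'f'(5+8=13)->'n', 'q'(16+8=24)->'y'
Result: nczxony


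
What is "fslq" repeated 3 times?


Input string: 'fslq'
Operation: repeat 3 times
Concatenation: 'fslq' + 'fslq' + 'fslq'
Result: fslqfslqfslq


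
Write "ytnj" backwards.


Input string: 'ytnj'
Operation: reverse character order
Original order: 'y' -> 't' -> 'n' -> 'j'
Reversed order: 'j' -> 'n' -> 't' -> 'y'
Result: jnty


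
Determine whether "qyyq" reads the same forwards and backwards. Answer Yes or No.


Input string: 'qyyq'
Reversed: 'qyyq'
Compare pairs: s[0]='q' vs s[3]='q' (match), s[1]='y' vs s[2]='y' (match)
Palindrome: Yes


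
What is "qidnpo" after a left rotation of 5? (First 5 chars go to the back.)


Input: 'qidnpo', shift = 5
Operation: split at index 5 and swap parts
Front part s[0:5] = 'qidnp'
Back part s[5:] = 'o'
Rotated = back + front = 'o' + 'qidnp'
Result: oqidnp


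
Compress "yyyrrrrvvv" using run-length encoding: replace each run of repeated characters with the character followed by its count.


Input: 'yyyrrrrvvv'
Operation: identify consecutive runs
Runs: 'yyy' -> y3, 'rrrr' -> r4, 'vvv' -> v3
Encoded: y3r4v3


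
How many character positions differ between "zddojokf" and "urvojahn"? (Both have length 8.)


String 1: 'zddojokf'
String 2: 'urvojahn'
Compare each position: pos 0: 'z'!='u', pos 1: 'd'!='r', pos 2: 'd'!='v', pos 3: 'o'=='o', pos 4: 'j'=='j', pos 5: 'o'!='a', pos 6: 'k'!='h', pos 7: 'f'!='n'
Differing positions: 6
Hamming distance: 6


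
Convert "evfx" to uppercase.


Input string: 'evfx'
Operation: convert each letter to uppercase
Mapping: 'e'->'E', 'v'->'V', 'f'->'F', 'x'->'X'
Result: EVFX


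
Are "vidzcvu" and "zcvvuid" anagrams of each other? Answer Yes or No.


String 1: 'vidzcvu' -> sorted: 'cdiuvvz'
String 2: 'zcvvuid' -> sorted: 'cdiuvvz'
Compare sorted forms: 'cdiuvvz' == 'cdiuvvz'
Anagram: Yes


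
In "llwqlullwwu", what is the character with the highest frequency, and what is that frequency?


Input: 'llwqlullwwu'
Operation: tally each character
Counts: 'l':5, 'q':1, 'u':2, 'w':3
Maximum: 'l' appears 5 times


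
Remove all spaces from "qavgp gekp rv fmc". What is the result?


Input string: 'qavgp gekp rv fmc'
Operation: remove all spaces
Words: 'qavgp', 'gekp', 'rv', 'fmc'
Join without spaces: qavgpgekprvfmc


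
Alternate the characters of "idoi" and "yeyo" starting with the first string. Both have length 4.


String 1: 'idoi'
String 2: 'yeyo'
Operation: alternate characters
Pairs: 'i'+'y', 'd'+'e', 'o'+'y', 'i'+'o'
Result: iydeoyio


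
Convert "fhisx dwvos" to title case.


Input string: 'fhisx dwvos'
Operation: capitalize first letter of each word
Word transformations: 'fhisx'->'Fhisx', 'dwvos'->'Dwvos'
Result: Fhisx Dwvos


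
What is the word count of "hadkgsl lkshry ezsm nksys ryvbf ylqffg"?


Input string: 'hadkgsl lkshry ezsm nksys ryvbf ylqffg'
Operation: split by spaces
Words found: 'hadkgsl', 'lkshry', 'ezsm', 'nksys', 'ryvbf', 'ylqffg'
Word count: 6


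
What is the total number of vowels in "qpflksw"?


Input string: 'qpflksw'
Operation: count vowels (a, e, i, o, u)
Scan: s[0]='q', s[1]='p', s[2]='f', s[3]='l', s[4]='k', s[5]='s', s[6]='w'
Vowels found: 0
Result: 0


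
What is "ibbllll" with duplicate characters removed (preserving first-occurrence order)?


Input: 'ibbllll'
Operation: keep first occurrence of each character
Scan: s[0]='i' new -> keep; s[1]='b' new -> keep; s[2]='b' seen -> skip; s[3]='l' new -> keep; s[4]='l' seen -> skip; s[5]='l' seen -> skip; s[6]='l' seen -> skip
Result: ibl


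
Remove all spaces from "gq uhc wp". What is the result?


Input string: 'gq uhc wp'
Operation: remove all spaces
Words: 'gq', 'uhc', 'wp'
Join without spaces: gquhcwp


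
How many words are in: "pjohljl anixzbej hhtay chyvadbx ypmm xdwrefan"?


Input string: 'pjohljl anixzbej hhtay chyvadbx ypmm xdwrefan'
Operation: split by spaces
Words found: 'pjohljl', 'anixzbej', 'hhtay', 'chyvadbx', 'ypmm', 'xdwrefan'
Word count: 6


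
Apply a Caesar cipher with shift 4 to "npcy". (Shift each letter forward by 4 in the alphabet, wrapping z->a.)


Input: 'npcy', shift = 4
Operation: for each letter, (position + 4) mod 26
Mapping: 'n'(13+4=17)->'r', 'p'(15+4=19)->'t', 'c'(2+4=6)->'g', 'y'(24+4=28, 28 mod 26=2)->'c'
Result: rtgc


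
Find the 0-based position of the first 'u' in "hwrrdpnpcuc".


Input string: 'hwrrdpnpcuc'
Target: 'u'
Scanning left to right: s[0]='h', s[1]='w', s[2]='r', s[3]='r', s[4]='d', s[5]='p', s[6]='n', s[7]='p', s[8]='c', s[9]='u'
First match at index: 9


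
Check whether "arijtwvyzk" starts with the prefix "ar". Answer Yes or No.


Input string: 'arijtwvyzk'
Prefix to check: 'ar'
First 2 characters of input: 'ar'
Match: True
Result: Yes


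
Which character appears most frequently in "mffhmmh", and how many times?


Input: 'mffhmmh'
Operation: tally each character
Counts: 'f':2, 'h':2, 'm':3
Maximum: 'm' appears 3 times


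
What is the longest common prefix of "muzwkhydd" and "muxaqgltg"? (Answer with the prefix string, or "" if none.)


String 1: 'muzwkhydd'
String 2: 'muxaqgltg'
Compare position by position:
pos 0: 'm' vs 'm' match
pos 1: 'u' vs 'u' match
pos 2: 'z' vs 'x' differ -> stop
Longest common prefix: "mu" (length 2)


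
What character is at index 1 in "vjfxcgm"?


Input string: 'vjfxcgm'
Operation: get character at index 1
Index mapping: s[0]='v', s[1]='j'
Result: 'j'


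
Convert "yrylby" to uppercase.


Input string: 'yrylby'
Operation: convert each letter to uppercase
Mapping: 'y'->'Y', 'r'->'R', 'y'->'Y', 'l'->'L', 'b'->'B', 'y'->'Y'
Result: YRYLBY


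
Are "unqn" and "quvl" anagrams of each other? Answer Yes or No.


String 1: 'unqn' -> sorted: 'nnqu'
String 2: 'quvl' -> sorted: 'lquv'
Compare sorted forms: 'nnqu' != 'lquv'
Anagram: No


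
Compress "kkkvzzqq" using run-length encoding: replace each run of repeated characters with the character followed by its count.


Input: 'kkkvzzqq'
Operation: identify consecutive runs
Runs: 'kkk' -> k3, 'v' -> v1, 'zz' -> z2, 'qq' -> q2
Encoded: k3v1z2q2


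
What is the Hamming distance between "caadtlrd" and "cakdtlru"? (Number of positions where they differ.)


String 1: 'caadtlrd'
String 2: 'cakdtlru'
Compare each position: pos 0: 'c'=='c', pos 1: 'a'=='a', pos 2: 'a'!='k', pos 3: 'd'=='d', pos 4: 't'=='t', pos 5: 'l'=='l', pos 6: 'r'=='r', pos 7: 'd'!='u'
Differing positions: 2
Hamming distance: 2


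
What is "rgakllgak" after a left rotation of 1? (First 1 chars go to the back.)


Input: 'rgakllgak', shift = 1
Operation: split at index 1 and swap parts
Front part s[0:1] = 'r'
Back part s[1:] = 'gakllgak'
Rotated = back + front = 'gakllgak' + 'r'
Result: gakllgakr


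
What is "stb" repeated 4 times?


Input string: 'stb'
Operation: repeat 4 times
Concatenation: 'stb' + 'stb' + 'stb' + 'stb'
Result: stbstbstbstb


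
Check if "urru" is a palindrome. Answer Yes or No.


Input string: 'urru'
Reversed: 'urru'
Compare pairs: s[0]='u' vs s[3]='u' (match), s[1]='r' vs s[2]='r' (match)
Palindrome: Yes


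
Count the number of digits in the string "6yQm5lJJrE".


Input string: '6yQm5lJJrE'
Operation: count digit characters (0-9)
Scan: '6'(digit), 'y', 'Q', 'm', '5'(digit), 'l', 'J', 'J', 'r', 'E'
Digits found: 2
Result: 2


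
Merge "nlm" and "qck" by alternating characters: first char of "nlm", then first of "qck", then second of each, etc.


String 1: 'nlm'
String 2: 'qck'
Operation: alternate characters
Pairs: 'n'+'q', 'l'+'c', 'm'+'k'
Result: nqlcmk


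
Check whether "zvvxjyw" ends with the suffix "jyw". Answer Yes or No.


Input string: 'zvvxjyw'
Suffix to check: 'jyw'
Last 3 characters of input: 'jyw'
Match: True
Result: Yes


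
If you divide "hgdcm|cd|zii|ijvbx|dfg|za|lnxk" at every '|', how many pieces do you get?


Input string: 'hgdcm|cd|zii|ijvbx|dfg|za|lnxk'
Delimiter: '|'
Split result: 'hgdcm', 'cd', 'zii', 'ijvbx', 'dfg', 'za', 'lnxk'
Number of parts: 7


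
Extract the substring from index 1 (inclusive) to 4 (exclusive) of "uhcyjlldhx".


Input string: 'uhcyjlldhx'
Operation: slice [1:4]
Extract characters: s[1]='h', s[2]='c', s[3]='y'
Result: hcy


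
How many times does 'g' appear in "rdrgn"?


Input string: 'rdrgn'
Target character: 'g'
Scan each position: s[3]='g'
Matches found at indices: 3
Total: 1


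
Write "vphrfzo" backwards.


Input string: 'vphrfzo'
Operation: reverse character order
Original order: 'v' -> 'p' -> 'h' -> 'r' -> 'f' -> 'z' -> 'o'
Reversed order: 'o' -> 'z' -> 'f' -> 'r' -> 'h' -> 'p' -> 'v'
Result: ozfrhpv


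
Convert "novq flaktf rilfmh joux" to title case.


Input string: 'novq flaktf rilfmh joux'
Operation: capitalize first letter of each word
Word transformations: 'novq'->'Novq', 'flaktf'->'Flaktf', 'rilfmh'->'Rilfmh', 'joux'->'Joux'
Result: Novq Flaktf Rilfmh Joux


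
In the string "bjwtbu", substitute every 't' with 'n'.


Input string: 'bjwtbu'
Operation: replace 't' with 'n'
Positions of 't': 3
After replacement: bjwnbu


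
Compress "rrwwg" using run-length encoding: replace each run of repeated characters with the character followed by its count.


Input: 'rrwwg'
Operation: identify consecutive runs
Runs: 'rr' -> r2, 'ww' -> w2, 'g' -> g1
Encoded: r2w2g1


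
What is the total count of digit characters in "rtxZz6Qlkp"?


Input string: 'rtxZz6Qlkp'
Operation: count digit characters (0-9)
Scan: 'r', 't', 'x', 'Z', 'z', '6'(digit), 'Q', 'l', 'k', 'p'
Digits found: 1
Result: 1


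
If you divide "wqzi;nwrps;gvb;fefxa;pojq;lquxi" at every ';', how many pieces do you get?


Input string: 'wqzi;nwrps;gvb;fefxa;pojq;lquxi'
Delimiter: ';'
Split result: 'wqzi', 'nwrps', 'gvb', 'fefxa', 'pojq', 'lquxi'
Number of parts: 6


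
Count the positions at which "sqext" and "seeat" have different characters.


String 1: 'sqext'
String 2: 'seeat'
Compare each position: pos 0: 's'=='s', pos 1: 'q'!='e', pos 2: 'e'=='e', pos 3: 'x'!='a', pos 4: 't'=='t'
Differing positions: 2
Hamming distance: 2


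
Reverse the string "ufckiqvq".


Input string: 'ufckiqvq'
Operation: reverse character order
Original order: 'u' -> 'f' -> 'c' -> 'k' -> 'i' -> 'q' -> 'v' -> 'q'
Reversed order: 'q' -> 'v' -> 'q' -> 'i' -> 'k' -> 'c' -> 'f' -> 'u'
Result: qvqikcfu


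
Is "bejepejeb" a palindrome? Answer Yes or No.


Input string: 'bejepejeb'
Reversed: 'bejepejeb'
Compare pairs: s[0]='b' vs s[8]='b' (match), s[1]='e' vs s[7]='e' (match), s[2]='j' vs s[6]='j' (match), s[3]='e' vs s[5]='e' (match)
Palindrome: Yes


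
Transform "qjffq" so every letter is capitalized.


Input string: 'qjffq'
Operation: convert each letter to uppercase
Mapping: 'q'->'Q', 'j'->'J', 'f'->'F', 'f'->'F', 'q'->'Q'
Result: QJFFQ


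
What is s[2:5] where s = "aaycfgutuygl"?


Input string: 'aaycfgutuygl'
Operation: slice [2:5]
Extract characters: s[2]='y', s[3]='c', s[4]='f'
Result: ycf


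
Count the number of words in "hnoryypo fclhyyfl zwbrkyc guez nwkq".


Input string: 'hnoryypo fclhyyfl zwbrkyc guez nwkq'
Operation: split by spaces
Words found: 'hnoryypo', 'fclhyyfl', 'zwbrkyc', 'guez', 'nwkq'
Word count: 5


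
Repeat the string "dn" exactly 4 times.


Input string: 'dn'
Operation: repeat 4 times
Concatenation: 'dn' + 'dn' + 'dn' + 'dn'
Result: dndndndn


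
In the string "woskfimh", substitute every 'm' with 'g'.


Input string: 'woskfimh'
Operation: replace 'm' with 'g'
Positions of 'm': 6
After replacement: woskfigh


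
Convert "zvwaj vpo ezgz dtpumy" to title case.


Input string: 'zvwaj vpo ezgz dtpumy'
Operation: capitalize first letter of each word
Word transformations: 'zvwaj'->'Zvwaj', 'vpo'->'Vpo', 'ezgz'->'Ezgz', 'dtpumy'->'Dtpumy'
Result: Zvwaj Vpo Ezgz Dtpumy


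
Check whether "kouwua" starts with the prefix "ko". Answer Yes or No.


Input string: 'kouwua'
Prefix to check: 'ko'
First 2 characters of input: 'ko'
Match: True
Result: Yes


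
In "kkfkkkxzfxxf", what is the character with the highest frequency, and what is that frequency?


Input: 'kkfkkkxzfxxf'
Operation: tally each character
Counts: 'f':3, 'k':5, 'x':3, 'z':1
Maximum: 'k' appears 5 times


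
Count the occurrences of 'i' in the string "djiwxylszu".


Input string: 'djiwxylszu'
Target character: 'i'
Scan each position: s[2]='i'
Matches found at indices: 2
Total: 1


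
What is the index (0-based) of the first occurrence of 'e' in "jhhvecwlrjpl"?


Input string: 'jhhvecwlrjpl'
Target: 'e'
Scanning left to right: s[0]='j', s[1]='h', s[2]='h', s[3]='v', s[4]='e'
First match at index: 4


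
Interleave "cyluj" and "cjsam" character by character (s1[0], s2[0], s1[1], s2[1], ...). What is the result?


String 1: 'cyluj'
String 2: 'cjsam'
Operation: alternate characters
Pairs: 'c'+'c', 'y'+'j', 'l'+'s', 'u'+'a', 'j'+'m'
Result: ccyjlsuajm


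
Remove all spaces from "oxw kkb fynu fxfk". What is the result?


Input string: 'oxw kkb fynu fxfk'
Operation: remove all spaces
Words: 'oxw', 'kkb', 'fynu', 'fxfk'
Join without spaces: oxwkkbfynufxfk


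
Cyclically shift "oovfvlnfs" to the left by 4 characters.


Input: 'oovfvlnfs', shift = 4
Operation: split at index 4 and swap parts
Front part s[0:4] = 'oovf'
Back part s[4:] = 'vlnfs'
Rotated = back + front = 'vlnfs' + 'oovf'
Result: vlnfsoovf


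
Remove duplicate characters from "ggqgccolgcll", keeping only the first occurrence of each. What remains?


Input: 'ggqgccolgcll'
Operation: keep first occurrence of each character
Scan: s[0]='g' new -> keep; s[1]='g' seen -> skip; s[2]='q' new -> keep; s[3]='g' seen -> skip; s[4]='c' new -> keep; s[5]='c' seen -> skip; s[6]='o' new -> keep; s[7]='l' new -> keep; s[8]='g' seen -> skip; s[9]='c' seen -> skip; s[10]='l' seen -> skip; s[11]='l' seen -> skip
Result: gqcol


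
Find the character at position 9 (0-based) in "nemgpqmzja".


Input string: 'nemgpqmzja'
Operation: get character at index 9
Index mapping: s[0]='n', s[1]='e', s[2]='m', s[3]='g', s[4]='p', s[5]='q', s[6]='m', s[7]='z', s[8]='j', s[9]='a'
Result: 'a'


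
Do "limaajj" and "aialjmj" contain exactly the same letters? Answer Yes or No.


String 1: 'limaajj' -> sorted: 'aaijjlm'
String 2: 'aialjmj' -> sorted: 'aaijjlm'
Compare sorted forms: 'aaijjlm' == 'aaijjlm'
Anagram: Yes


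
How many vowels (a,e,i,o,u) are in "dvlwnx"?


Input string: 'dvlwnx'
Operation: count vowels (a, e, i, o, u)
Scan: s[0]='d', s[1]='v', s[2]='l', s[3]='w', s[4]='n', s[5]='x'
Vowels found: 0
Result: 0


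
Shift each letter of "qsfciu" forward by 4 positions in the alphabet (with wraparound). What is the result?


Input: 'qsfciu', shift = 4
Operation: for each letter, (position + 4) mod 26
Mapping: 'q'(16+4=20)->'u', 's'(18+4=22)->'w', 'f'(5+4=9)->'j', 'c'(2+4=6)->'g', 'i'(8+4=12)->'m', 'u'(20+4=24)->'y'
Result: uwjgmy


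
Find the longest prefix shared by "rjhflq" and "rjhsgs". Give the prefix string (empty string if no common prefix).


String 1: 'rjhflq'
String 2: 'rjhsgs'
Compare position by position:
pos 0: 'r' vs 'r' match
pos 1: 'j' vs 'j' match
pos 2: 'h' vs 'h' match
pos 3: 'f' vs 's' differ -> stop
Longest common prefix: "rjh" (length 3)


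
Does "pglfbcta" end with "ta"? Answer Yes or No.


Input string: 'pglfbcta'
Suffix to check: 'ta'
Last 2 characters of input: 'ta'
Match: True
Result: Yes


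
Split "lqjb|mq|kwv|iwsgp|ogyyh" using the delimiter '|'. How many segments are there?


Input string: 'lqjb|mq|kwv|iwsgp|ogyyh'
Delimiter: '|'
Split result: 'lqjb', 'mq', 'kwv', 'iwsgp', 'ogyyh'
Number of parts: 5


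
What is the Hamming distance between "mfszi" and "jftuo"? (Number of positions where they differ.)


String 1: 'mfszi'
String 2: 'jftuo'
Compare each position: pos 0: 'm'!='j', pos 1: 'f'=='f', pos 2: 's'!='t', pos 3: 'z'!='u', pos 4: 'i'!='o'
Differing positions: 4
Hamming distance: 4


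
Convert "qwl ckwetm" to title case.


Input string: 'qwl ckwetm'
Operation: capitalize first letter of each word
Word transformations: 'qwl'->'Qwl', 'ckwetm'->'Ckwetm'
Result: Qwl Ckwetm


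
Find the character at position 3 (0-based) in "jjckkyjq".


Input string: 'jjckkyjq'
Operation: get character at index 3
Index mapping: s[0]='j', s[1]='j', s[2]='c', s[3]='k'
Result: 'k'


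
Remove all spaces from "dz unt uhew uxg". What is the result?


Input string: 'dz unt uhew uxg'
Operation: remove all spaces
Words: 'dz', 'unt', 'uhew', 'uxg'
Join without spaces: dzuntuhewuxg


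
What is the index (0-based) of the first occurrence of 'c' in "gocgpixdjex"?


Input string: 'gocgpixdjex'
Target: 'c'
Scanning left to right: s[0]='g', s[1]='o', s[2]='c'
First match at index: 2


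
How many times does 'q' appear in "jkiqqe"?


Input string: 'jkiqqe'
Target character: 'q'
Scan each position: s[3]='q', s[4]='q'
Matches found at indices: 3, 4
Total: 2


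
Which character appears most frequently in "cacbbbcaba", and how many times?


Input: 'cacbbbcaba'
Operation: tally each character
Counts: 'a':3, 'b':4, 'c':3
Maximum: 'b' appears 4 times


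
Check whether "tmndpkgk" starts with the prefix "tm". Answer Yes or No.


Input string: 'tmndpkgk'
Prefix to check: 'tm'
First 2 characters of input: 'tm'
Match: True
Result: Yes


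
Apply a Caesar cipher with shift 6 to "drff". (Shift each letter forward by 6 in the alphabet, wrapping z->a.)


Input: 'drff', shift = 6
Operation: for each letter, (position + 6) mod 26
Mapping: 'd'(3+6=9)->'j', 'r'(17+6=23)->'x', 'f'(5+6=11)->'l', 'f'(5+6=11)->'l'
Result: jxll


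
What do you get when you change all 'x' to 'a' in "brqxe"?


Input string: 'brqxe'
Operation: replace 'x' with 'a'
Positions of 'x': 3
After replacement: brqae


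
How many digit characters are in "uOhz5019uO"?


Input string: 'uOhz5019uO'
Operation: count digit characters (0-9)
Scan: 'u', 'O', 'h', 'z', '5'(digit), '0'(digit), '1'(digit), '9'(digit), 'u', 'O'
Digits found: 4
Result: 4


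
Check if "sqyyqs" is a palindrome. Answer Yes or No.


Input string: 'sqyyqs'
Reversed: 'sqyyqs'
Compare pairs: s[0]='s' vs s[5]='s' (match), s[1]='q' vs s[4]='q' (match), s[2]='y' vs s[3]='y' (match)
Palindrome: Yes


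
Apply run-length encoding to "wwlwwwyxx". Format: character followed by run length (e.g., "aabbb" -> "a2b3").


Input: 'wwlwwwyxx'
Operation: identify consecutive runs
Runs: 'ww' -> w2, 'l' -> l1, 'www' -> w3, 'y' -> y1, 'xx' -> x2
Encoded: w2l1w3y1x2


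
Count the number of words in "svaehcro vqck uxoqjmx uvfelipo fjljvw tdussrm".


Input string: 'svaehcro vqck uxoqjmx uvfelipo fjljvw tdussrm'
Operation: split by spaces
Words found: 'svaehcro', 'vqck', 'uxoqjmx', 'uvfelipo', 'fjljvw', 'tdussrm'
Word count: 6


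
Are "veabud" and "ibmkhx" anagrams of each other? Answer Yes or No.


String 1: 'veabud' -> sorted: 'abdeuv'
String 2: 'ibmkhx' -> sorted: 'bhikmx'
Compare sorted forms: 'abdeuv' != 'bhikmx'
Anagram: No


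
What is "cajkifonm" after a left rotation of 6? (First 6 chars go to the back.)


Input: 'cajkifonm', shift = 6
Operation: split at index 6 and swap parts
Front part s[0:6] = 'cajkif'
Back part s[6:] = 'onm'
Rotated = back + front = 'onm' + 'cajkif'
Result: onmcajkif


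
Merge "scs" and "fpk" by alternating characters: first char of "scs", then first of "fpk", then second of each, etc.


String 1: 'scs'
String 2: 'fpk'
Operation: alternate characters
Pairs: 's'+'f', 'c'+'p', 's'+'k'
Result: sfcpsk


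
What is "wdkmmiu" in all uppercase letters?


Input string: 'wdkmmiu'
Operation: convert each letter to uppercase
Mapping: 'w'->'W', 'd'->'D', 'k'->'K', 'm'->'M', 'm'->'M', 'i'->'I', 'u'->'U'
Result: WDKMMIU


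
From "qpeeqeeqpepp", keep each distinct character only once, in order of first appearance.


Input: 'qpeeqeeqpepp'
Operation: keep first occurrence of each character
Scan: s[0]='q' new -> keep; s[1]='p' new -> keep; s[2]='e' new -> keep; s[3]='e' seen -> skip; s[4]='q' seen -> skip; s[5]='e' seen -> skip; s[6]='e' seen -> skip; s[7]='q' seen -> skip; s[8]='p' seen -> skip; s[9]='e' seen -> skip; s[10]='p' seen -> skip; s[11]='p' seen -> skip
Result: qpe


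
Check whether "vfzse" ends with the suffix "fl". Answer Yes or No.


Input string: 'vfzse'
Suffix to check: 'fl'
Last 2 characters of input: 'se'
Match: False
Result: No


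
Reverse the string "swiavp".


Input string: 'swiavp'
Operation: reverse character order
Original order: 's' -> 'w' -> 'i' -> 'a' -> 'v' -> 'p'
Reversed order: 'p' -> 'v' -> 'a' -> 'i' -> 'w' -> 's'
Result: pvaiws


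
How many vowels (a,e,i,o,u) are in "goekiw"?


Input string: 'goekiw'
Operation: count vowels (a, e, i, o, u)
Scan: s[0]='g', s[1]='o' (vowel), s[2]='e' (vowel), s[3]='k', s[4]='i' (vowel), s[5]='w'
Vowels found: 3
Result: 3


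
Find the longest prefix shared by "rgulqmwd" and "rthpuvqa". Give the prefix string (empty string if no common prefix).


String 1: 'rgulqmwd'
String 2: 'rthpuvqa'
Compare position by position:
pos 0: 'r' vs 'r' match
pos 1: 'g' vs 't' differ -> stop
Longest common prefix: "r" (length 1)


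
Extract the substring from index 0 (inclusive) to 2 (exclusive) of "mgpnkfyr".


Input string: 'mgpnkfyr'
Operation: slice [0:2]
Extract characters: s[0]='m', s[1]='g'
Result: mg


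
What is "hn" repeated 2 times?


Input string: 'hn'
Operation: repeat 2 times
Concatenation: 'hn' + 'hn'
Result: hnhn


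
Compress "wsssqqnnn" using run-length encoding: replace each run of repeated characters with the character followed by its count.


Input: 'wsssqqnnn'
Operation: identify consecutive runs
Runs: 'w' -> w1, 'sss' -> s3, 'qq' -> q2, 'nnn' -> n3
Encoded: w1s3q2n3


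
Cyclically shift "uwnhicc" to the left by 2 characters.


Input: 'uwnhicc', shift = 2
Operation: split at index 2 and swap parts
Front part s[0:2] = 'uw'
Back part s[2:] = 'nhicc'
Rotated = back + front = 'nhicc' + 'uw'
Result: nhiccuw


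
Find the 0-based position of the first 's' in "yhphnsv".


Input string: 'yhphnsv'
Target: 's'
Scanning left to right: s[0]='y', s[1]='h', s[2]='p', s[3]='h', s[4]='n', s[5]='s'
First match at index: 5


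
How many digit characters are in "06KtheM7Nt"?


Input string: '06KtheM7Nt'
Operation: count digit characters (0-9)
Scan: '0'(digit), '6'(digit), 'K', 't', 'h', 'e', 'M', '7'(digit), 'N', 't'
Digits found: 3
Result: 3


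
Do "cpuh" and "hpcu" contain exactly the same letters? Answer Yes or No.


String 1: 'cpuh' -> sorted: 'chpu'
String 2: 'hpcu' -> sorted: 'chpu'
Compare sorted forms: 'chpu' == 'chpu'
Anagram: Yes


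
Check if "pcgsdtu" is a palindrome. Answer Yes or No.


Input string: 'pcgsdtu'
Reversed: 'utdsgcp'
Compare pairs: s[0]='p' vs s[6]='u' (mismatch), s[1]='c' vs s[5]='t' (mismatch), s[2]='g' vs s[4]='d' (mismatch)
Palindrome: No


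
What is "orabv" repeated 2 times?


Input string: 'orabv'
Operation: repeat 2 times
Concatenation: 'orabv' + 'orabv'
Result: orabvorabv


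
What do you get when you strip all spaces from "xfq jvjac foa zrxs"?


Input string: 'xfq jvjac foa zrxs'
Operation: remove all spaces
Words: 'xfq', 'jvjac', 'foa', 'zrxs'
Join without spaces: xfqjvjacfoazrxs


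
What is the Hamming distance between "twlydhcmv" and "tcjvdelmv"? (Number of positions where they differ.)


String 1: 'twlydhcmv'
String 2: 'tcjvdelmv'
Compare each position: pos 0: 't'=='t', pos 1: 'w'!='c', pos 2: 'l'!='j', pos 3: 'y'!='v', pos 4: 'd'=='d', pos 5: 'h'!='e', pos 6: 'c'!='l', pos 7: 'm'=='m', pos 8: 'v'=='v'
Differing positions: 5
Hamming distance: 5


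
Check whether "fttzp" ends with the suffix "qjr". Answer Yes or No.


Input string: 'fttzp'
Suffix to check: 'qjr'
Last 3 characters of input: 'tzp'
Match: False
Result: No


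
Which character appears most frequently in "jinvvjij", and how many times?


Input: 'jinvvjij'
Operation: tally each character
Counts: 'i':2, 'j':3, 'n':1, 'v':2
Maximum: 'j' appears 3 times


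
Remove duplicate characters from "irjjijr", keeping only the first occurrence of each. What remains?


Input: 'irjjijr'
Operation: keep first occurrence of each character
Scan: s[0]='i' new -> keep; s[1]='r' new -> keep; s[2]='j' new -> keep; s[3]='j' seen -> skip; s[4]='i' seen -> skip; s[5]='j' seen -> skip; s[6]='r' seen -> skip
Result: irj


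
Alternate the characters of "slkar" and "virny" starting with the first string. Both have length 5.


String 1: 'slkar'
String 2: 'virny'
Operation: alternate characters
Pairs: 's'+'v', 'l'+'i', 'k'+'r', 'a'+'n', 'r'+'y'
Result: svlikranry


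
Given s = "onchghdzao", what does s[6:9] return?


Input string: 'onchghdzao'
Operation: slice [6:9]
Extract characters: s[6]='d', s[7]='z', s[8]='a'
Result: dza


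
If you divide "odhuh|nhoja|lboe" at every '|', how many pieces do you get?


Input string: 'odhuh|nhoja|lboe'
Delimiter: '|'
Split result: 'odhuh', 'nhoja', 'lboe'
Number of parts: 3


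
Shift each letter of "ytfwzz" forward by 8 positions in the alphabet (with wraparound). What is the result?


Input: 'ytfwzz', shift = 8
Operation: for each letter, (position + 8) mod 26
Mapping: 'y'(24+8=32, 32 mod 26=6)->'g', 't'(19+8=27, 27 mod 26=1)->'b', 'f'(5+8=13)->'n', 'w'(22+8=30, 30 mod 26=4)->'e', 'z'(25+8=33, 33 mod 26=7)->'h', 'z'(25+8=33, 33 mod 26=7)->'h'
Result: gbnehh


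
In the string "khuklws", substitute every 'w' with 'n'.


Input string: 'khuklws'
Operation: replace 'w' with 'n'
Positions of 'w': 5
After replacement: khuklns


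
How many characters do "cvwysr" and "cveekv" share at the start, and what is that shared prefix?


String 1: 'cvwysr'
String 2: 'cveekv'
Compare position by position:
pos 0: 'c' vs 'c' match
pos 1: 'v' vs 'v' match
pos 2: 'w' vs 'e' differ -> stop
Longest common prefix: "cv" (length 2)


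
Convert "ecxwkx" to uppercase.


Input string: 'ecxwkx'
Operation: convert each letter to uppercase
Mapping: 'e'->'E', 'c'->'C', 'x'->'X', 'w'->'W', 'k'->'K', 'x'->'X'
Result: ECXWKX


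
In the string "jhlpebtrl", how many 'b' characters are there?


Input string: 'jhlpebtrl'
Target character: 'b'
Scan each position: s[5]='b'
Matches found at indices: 5
Total: 1


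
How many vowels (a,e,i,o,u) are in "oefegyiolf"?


Input string: 'oefegyiolf'
Operation: count vowels (a, e, i, o, u)
Scan: s[0]='o' (vowel), s[1]='e' (vowel), s[2]='f', s[3]='e' (vowel), s[4]='g', s[5]='y', s[6]='i' (vowel), s[7]='o' (vowel), s[8]='l', s[9]='f'
Vowels found: 5
Result: 5


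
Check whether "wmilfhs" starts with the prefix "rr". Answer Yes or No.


Input string: 'wmilfhs'
Prefix to check: 'rr'
First 2 characters of input: 'wm'
Match: False
Result: No


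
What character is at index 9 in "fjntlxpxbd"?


Input string: 'fjntlxpxbd'
Operation: get character at index 9
Index mapping: s[0]='f', s[1]='j', s[2]='n', s[3]='t', s[4]='l', s[5]='x', s[6]='p', s[7]='x', s[8]='b', s[9]='d'
Result: 'd'


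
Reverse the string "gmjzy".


Input string: 'gmjzy'
Operation: reverse character order
Original order: 'g' -> 'm' -> 'j' -> 'z' -> 'y'
Reversed order: 'y' -> 'z' -> 'j' -> 'm' -> 'g'
Result: yzjmg


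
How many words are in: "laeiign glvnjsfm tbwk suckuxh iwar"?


Input string: 'laeiign glvnjsfm tbwk suckuxh iwar'
Operation: split by spaces
Words found: 'laeiign', 'glvnjsfm', 'tbwk', 'suckuxh', 'iwar'
Word count: 5


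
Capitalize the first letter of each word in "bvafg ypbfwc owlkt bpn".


Input string: 'bvafg ypbfwc owlkt bpn'
Operation: capitalize first letter of each word
Word transformations: 'bvafg'->'Bvafg', 'ypbfwc'->'Ypbfwc', 'owlkt'->'Owlkt', 'bpn'->'Bpn'
Result: Bvafg Ypbfwc Owlkt Bpn


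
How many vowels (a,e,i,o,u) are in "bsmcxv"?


Input string: 'bsmcxv'
Operation: count vowels (a, e, i, o, u)
Scan: s[0]='b', s[1]='s', s[2]='m', s[3]='c', s[4]='x', s[5]='v'
Vowels found: 0
Result: 0


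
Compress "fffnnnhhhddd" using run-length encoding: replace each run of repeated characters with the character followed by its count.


Input: 'fffnnnhhhddd'
Operation: identify consecutive runs
Runs: 'fff' -> f3, 'nnn' -> n3, 'hhh' -> h3, 'ddd' -> d3
Encoded: f3n3h3d3


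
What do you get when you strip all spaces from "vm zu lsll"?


Input string: 'vm zu lsll'
Operation: remove all spaces
Words: 'vm', 'zu', 'lsll'
Join without spaces: vmzulsll


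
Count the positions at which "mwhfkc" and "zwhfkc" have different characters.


String 1: 'mwhfkc'
String 2: 'zwhfkc'
Compare each position: pos 0: 'm'!='z', pos 1: 'w'=='w', pos 2: 'h'=='h', pos 3: 'f'=='f', pos 4: 'k'=='k', pos 5: 'c'=='c'
Differing positions: 1
Hamming distance: 1


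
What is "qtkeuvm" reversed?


Input string: 'qtkeuvm'
Operation: reverse character order
Original order: 'q' -> 't' -> 'k' -> 'e' -> 'u' -> 'v' -> 'm'
Reversed order: 'm' -> 'v' -> 'u' -> 'e' -> 'k' -> 't' -> 'q'
Result: mvuektq


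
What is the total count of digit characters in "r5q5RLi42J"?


Input string: 'r5q5RLi42J'
Operation: count digit characters (0-9)
Scan: 'r', '5'(digit), 'q', '5'(digit), 'R', 'L', 'i', '4'(digit), '2'(digit), 'J'
Digits found: 4
Result: 4


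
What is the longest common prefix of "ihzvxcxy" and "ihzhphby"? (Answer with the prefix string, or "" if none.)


String 1: 'ihzvxcxy'
String 2: 'ihzhphby'
Compare position by position:
pos 0: 'i' vs 'i' match
pos 1: 'h' vs 'h' match
pos 2: 'z' vs 'z' match
pos 3: 'v' vs 'h' differ -> stop
Longest common prefix: "ihz" (length 3)


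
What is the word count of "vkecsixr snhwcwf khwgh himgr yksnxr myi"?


Input string: 'vkecsixr snhwcwf khwgh himgr yksnxr myi'
Operation: split by spaces
Words found: 'vkecsixr', 'snhwcwf', 'khwgh', 'himgr', 'yksnxr', 'myi'
Word count: 6


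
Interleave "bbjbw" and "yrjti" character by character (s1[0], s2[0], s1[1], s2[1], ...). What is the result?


String 1: 'bbjbw'
String 2: 'yrjti'
Operation: alternate characters
Pairs: 'b'+'y', 'b'+'r', 'j'+'j', 'b'+'t', 'w'+'i'
Result: bybrjjbtwi


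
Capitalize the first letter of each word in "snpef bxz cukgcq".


Input string: 'snpef bxz cukgcq'
Operation: capitalize first letter of each word
Word transformations: 'snpef'->'Snpef', 'bxz'->'Bxz', 'cukgcq'->'Cukgcq'
Result: Snpef Bxz Cukgcq


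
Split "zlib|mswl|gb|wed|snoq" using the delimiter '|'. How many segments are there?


Input string: 'zlib|mswl|gb|wed|snoq'
Delimiter: '|'
Split result: 'zlib', 'mswl', 'gb', 'wed', 'snoq'
Number of parts: 5


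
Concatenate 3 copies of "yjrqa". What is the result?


Input string: 'yjrqa'
Operation: repeat 3 times
Concatenation: 'yjrqa' + 'yjrqa' + 'yjrqa'
Result: yjrqayjrqayjrqa


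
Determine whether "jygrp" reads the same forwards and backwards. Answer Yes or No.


Input string: 'jygrp'
Reversed: 'prgyj'
Compare pairs: s[0]='j' vs s[4]='p' (mismatch), s[1]='y' vs s[3]='r' (mismatch)
Palindrome: No


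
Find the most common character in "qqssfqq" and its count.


Input: 'qqssfqq'
Operation: tally each character
Counts: 'f':1, 'q':4, 's':2
Maximum: 'q' appears 4 times


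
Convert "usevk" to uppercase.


Input string: 'usevk'
Operation: convert each letter to uppercase
Mapping: 'u'->'U', 's'->'S', 'e'->'E', 'v'->'V', 'k'->'K'
Result: USEVK


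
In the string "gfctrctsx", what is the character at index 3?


Input string: 'gfctrctsx'
Operation: get character at index 3
Index mapping: s[0]='g', s[1]='f', s[2]='c', s[3]='t'
Result: 't'


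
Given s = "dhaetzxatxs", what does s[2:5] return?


Input string: 'dhaetzxatxs'
Operation: slice [2:5]
Extract characters: s[2]='a', s[3]='e', s[4]='t'
Result: aet


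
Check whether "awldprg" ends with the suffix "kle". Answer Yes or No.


Input string: 'awldprg'
Suffix to check: 'kle'
Last 3 characters of input: 'prg'
Match: False
Result: No


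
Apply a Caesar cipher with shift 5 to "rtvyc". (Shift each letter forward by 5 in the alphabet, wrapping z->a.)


Input: 'rtvyc', shift = 5
Operation: for each letter, (position + 5) mod 26
Mapping: 'r'(17+5=22)->'w', 't'(19+5=24)->'y', 'v'(21+5=26, 26 mod 26=0)->'a', 'y'(24+5=29, 29 mod 26=3)->'d', 'c'(2+5=7)->'h'
Result: wyadh


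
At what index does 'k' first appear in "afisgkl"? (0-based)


Input string: 'afisgkl'
Target: 'k'
Scanning left to right: s[0]='a', s[1]='f', s[2]='i', s[3]='s', s[4]='g', s[5]='k'
First match at index: 5


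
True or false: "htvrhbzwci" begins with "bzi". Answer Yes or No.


Input string: 'htvrhbzwci'
Prefix to check: 'bzi'
First 3 characters of input: 'htv'
Match: False
Result: No


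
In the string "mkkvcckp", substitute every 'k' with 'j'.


Input string: 'mkkvcckp'
Operation: replace 'k' with 'j'
Positions of 'k': 1, 2, 6
After replacement: mjjvccjp


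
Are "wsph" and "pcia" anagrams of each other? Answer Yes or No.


String 1: 'wsph' -> sorted: 'hpsw'
String 2: 'pcia' -> sorted: 'acip'
Compare sorted forms: 'hpsw' != 'acip'
Anagram: No


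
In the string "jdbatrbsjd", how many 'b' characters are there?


Input string: 'jdbatrbsjd'
Target character: 'b'
Scan each position: s[2]='b', s[6]='b'
Matches found at indices: 2, 6
Total: 2


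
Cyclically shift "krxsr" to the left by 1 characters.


Input: 'krxsr', shift = 1
Operation: split at index 1 and swap parts
Front part s[0:1] = 'k'
Back part s[1:] = 'rxsr'
Rotated = back + front = 'rxsr' + 'k'
Result: rxsrk


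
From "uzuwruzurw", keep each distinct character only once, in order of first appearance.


Input: 'uzuwruzurw'
Operation: keep first occurrence of each character
Scan: s[0]='u' new -> keep; s[1]='z' new -> keep; s[2]='u' seen -> skip; s[3]='w' new -> keep; s[4]='r' new -> keep; s[5]='u' seen -> skip; s[6]='z' seen -> skip; s[7]='u' seen -> skip; s[8]='r' seen -> skip; s[9]='w' seen -> skip
Result: uzwr


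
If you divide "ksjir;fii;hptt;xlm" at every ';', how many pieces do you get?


Input string: 'ksjir;fii;hptt;xlm'
Delimiter: ';'
Split result: 'ksjir', 'fii', 'hptt', 'xlm'
Number of parts: 4


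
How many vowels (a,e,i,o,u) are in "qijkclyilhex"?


Input string: 'qijkclyilhex'
Operation: count vowels (a, e, i, o, u)
Scan: s[0]='q', s[1]='i' (vowel), s[2]='j', s[3]='k', s[4]='c', s[5]='l', s[6]='y', s[7]='i' (vowel), s[8]='l', s[9]='h', s[10]='e' (vowel), s[11]='x'
Vowels found: 3
Result: 3


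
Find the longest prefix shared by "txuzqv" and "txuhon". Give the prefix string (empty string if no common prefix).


String 1: 'txuzqv'
String 2: 'txuhon'
Compare position by position:
pos 0: 't' vs 't' match
pos 1: 'x' vs 'x' match
pos 2: 'u' vs 'u' match
pos 3: 'z' vs 'h' differ -> stop
Longest common prefix: "txu" (length 3)


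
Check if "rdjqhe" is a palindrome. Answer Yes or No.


Input string: 'rdjqhe'
Reversed: 'ehqjdr'
Compare pairs: s[0]='r' vs s[5]='e' (mismatch), s[1]='d' vs s[4]='h' (mismatch), s[2]='j' vs s[3]='q' (mismatch)
Palindrome: No


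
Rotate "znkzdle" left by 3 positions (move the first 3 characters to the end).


Input: 'znkzdle', shift = 3
Operation: split at index 3 and swap parts
Front part s[0:3] = 'znk'
Back part s[3:] = 'zdle'
Rotated = back + front = 'zdle' + 'znk'
Result: zdleznk


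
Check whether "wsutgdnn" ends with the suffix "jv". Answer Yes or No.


Input string: 'wsutgdnn'
Suffix to check: 'jv'
Last 2 characters of input: 'nn'
Match: False
Result: No


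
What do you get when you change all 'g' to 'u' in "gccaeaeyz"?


Input string: 'gccaeaeyz'
Operation: replace 'g' with 'u'
Positions of 'g': 0
After replacement: uccaeaeyz


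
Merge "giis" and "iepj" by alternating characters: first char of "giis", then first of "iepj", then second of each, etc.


String 1: 'giis'
String 2: 'iepj'
Operation: alternate characters
Pairs: 'g'+'i', 'i'+'e', 'i'+'p', 's'+'j'
Result: giieipsj


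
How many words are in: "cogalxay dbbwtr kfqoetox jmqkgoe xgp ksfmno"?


Input string: 'cogalxay dbbwtr kfqoetox jmqkgoe xgp ksfmno'
Operation: split by spaces
Words found: 'cogalxay', 'dbbwtr', 'kfqoetox', 'jmqkgoe', 'xgp', 'ksfmno'
Word count: 6


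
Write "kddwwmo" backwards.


Input string: 'kddwwmo'
Operation: reverse character order
Original order: 'k' -> 'd' -> 'd' -> 'w' -> 'w' -> 'm' -> 'o'
Reversed order: 'o' -> 'm' -> 'w' -> 'w' -> 'd' -> 'd' -> 'k'
Result: omwwddk


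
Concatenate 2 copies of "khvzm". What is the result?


Input string: 'khvzm'
Operation: repeat 2 times
Concatenation: 'khvzm' + 'khvzm'
Result: khvzmkhvzm
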